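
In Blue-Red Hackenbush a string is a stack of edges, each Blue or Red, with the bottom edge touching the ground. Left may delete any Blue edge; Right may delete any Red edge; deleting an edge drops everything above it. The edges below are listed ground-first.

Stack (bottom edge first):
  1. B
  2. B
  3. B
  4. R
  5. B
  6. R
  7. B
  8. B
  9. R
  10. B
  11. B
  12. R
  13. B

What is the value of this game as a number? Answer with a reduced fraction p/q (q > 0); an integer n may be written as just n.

2779/1024

1 of 13 · B · max L 0 · min R +∞ → 1
2 of 13 · BB · max L 1 · min R +∞ → 2
3 of 13 · BBB · max L 2 · min R +∞ → 3
4 of 13 · BBBR · max L 2 · min R 3 → 5/2
5 of 13 · BBBRB · max L 5/2 · min R 3 → 11/4
6 of 13 · BBBRBR · max L 5/2 · min R 11/4 → 21/8
7 of 13 · BBBRBRB · max L 21/8 · min R 11/4 → 43/16
8 of 13 · BBBRBRBB · max L 43/16 · min R 11/4 → 87/32
9 of 13 · BBBRBRBBR · max L 43/16 · min R 87/32 → 173/64
10 of 13 · BBBRBRBBRB · max L 173/64 · min R 87/32 → 347/128
11 of 13 · BBBRBRBBRBB · max L 347/128 · min R 87/32 → 695/256
12 of 13 · BBBRBRBBRBBR · max L 347/128 · min R 695/256 → 1389/512
13 of 13 · BBBRBRBBRBBRB · max L 1389/512 · min R 695/256 → 2779/1024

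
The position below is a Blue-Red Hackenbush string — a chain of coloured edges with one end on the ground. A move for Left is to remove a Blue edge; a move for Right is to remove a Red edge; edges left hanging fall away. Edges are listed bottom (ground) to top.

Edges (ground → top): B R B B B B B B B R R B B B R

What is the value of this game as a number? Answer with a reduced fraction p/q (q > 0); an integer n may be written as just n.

16285/16384

Recurse on prefixes of the 15-edge string B R B B B B B B B R R B B B R:
1 of 15 · B · max L 0 · min R +∞ -> 1
2 of 15 · BR · max L 0 · min R 1 -> 1/2
3 of 15 · BRB · max L 1/2 · min R 1 -> 3/4
4 of 15 · BRBB · max L 3/4 · min R 1 -> 7/8
5 of 15 · BRBBB · max L 7/8 · min R 1 -> 15/16
6 of 15 · BRBBBB · max L 15/16 · min R 1 -> 31/32
7 of 15 · BRBBBBB · max L 31/32 · min R 1 -> 63/64
8 of 15 · BRBBBBBB · max L 63/64 · min R 1 -> 127/128
9 of 15 · BRBBBBBBB · max L 127/128 · min R 1 -> 255/256
10 of 15 · BRBBBBBBBR · max L 127/128 · min R 255/256 -> 509/512
11 of 15 · BRBBBBBBBRR · max L 127/128 · min R 509/512 -> 1017/1024
12 of 15 · BRBBBBBBBRRB · max L 1017/1024 · min R 509/512 -> 2035/2048
13 of 15 · BRBBBBBBBRRBB · max L 2035/2048 · min R 509/512 -> 4071/4096
14 of 15 · BRBBBBBBBRRBBB · max L 4071/4096 · min R 509/512 -> 8143/8192
15 of 15 · BRBBBBBBBRRBBBR · max L 4071/4096 · min R 8143/8192 -> 16285/16384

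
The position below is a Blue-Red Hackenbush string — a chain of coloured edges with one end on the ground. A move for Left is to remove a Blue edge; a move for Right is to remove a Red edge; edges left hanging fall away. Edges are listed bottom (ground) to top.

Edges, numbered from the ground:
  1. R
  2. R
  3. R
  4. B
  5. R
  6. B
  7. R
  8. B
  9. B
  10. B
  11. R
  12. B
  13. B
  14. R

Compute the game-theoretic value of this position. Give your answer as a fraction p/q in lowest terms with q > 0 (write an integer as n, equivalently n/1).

-5395/2048

Build G(s[:k]) for k = 1..14, string s = R R R B R B R B B B R B B R.
1 of 14 · R · max L −∞ · min R 0 => -1
2 of 14 · RR · max L −∞ · min R -1 => -2
3 of 14 · RRR · max L −∞ · min R -2 => -3
4 of 14 · RRRB · max L -3 · min R -2 => -5/2
5 of 14 · RRRBR · max L -3 · min R -5/2 => -11/4
6 of 14 · RRRBRB · max L -11/4 · min R -5/2 => -21/8
7 of 14 · RRRBRBR · max L -11/4 · min R -21/8 => -43/16
8 of 14 · RRRBRBRB · max L -43/16 · min R -21/8 => -85/32
9 of 14 · RRRBRBRBB · max L -85/32 · min R -21/8 => -169/64
10 of 14 · RRRBRBRBBB · max L -169/64 · min R -21/8 => -337/128
11 of 14 · RRRBRBRBBBR · max L -169/64 · min R -337/128 => -675/256
12 of 14 · RRRBRBRBBBRB · max L -675/256 · min R -337/128 => -1349/512
13 of 14 · RRRBRBRBBBRBB · max L -1349/512 · min R -337/128 => -2697/1024
14 of 14 · RRRBRBRBBBRBBR · max L -1349/512 · min R -2697/1024 => -5395/2048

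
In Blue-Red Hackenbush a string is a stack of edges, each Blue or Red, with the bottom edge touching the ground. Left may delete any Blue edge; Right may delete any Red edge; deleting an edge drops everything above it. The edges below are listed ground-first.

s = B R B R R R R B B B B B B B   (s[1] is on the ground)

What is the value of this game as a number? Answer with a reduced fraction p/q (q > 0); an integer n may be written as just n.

step 1: add B to get B; options L={ 0 } R={ · } so 1
step 2: add R to get BR; options L={ 0 } R={ 1 } so 1/2
step 3: add B to get BRB; options L={ 0,1/2 } R={ 1 } so 3/4
step 4: add R to get BRBR; options L={ 0,1/2 } R={ 3/4,1 } so 5/8
step 5: add R to get BRBRR; options L={ 0,1/2 } R={ 5/8,3/4,1 } so 9/16
step 6: add R to get BRBRRR; options L={ 0,1/2 } R={ 9/16,5/8,3/4,1 } so 17/32
step 7: add R to get BRBRRRR; options L={ 0,1/2 } R={ 17/32,9/16,5/8,3/4,1 } so 33/64
step 8: add B to get BRBRRRRB; options L={ 0,1/2,33/64 } R={ 17/32,9/16,5/8,3/4,1 } so 67/128
step 9: add B to get BRBRRRRBB; options L={ 0,1/2,33/64,67/128 } R={ 17/32,9/16,5/8,3/4,1 } so 135/256
step 10: add B to get BRBRRRRBBB; options L={ 0,1/2,33/64,67/128,135/256 } R={ 17/32,9/16,5/8,3/4,1 } so 271/512
step 11: add B to get BRBRRRRBBBB; options L={ 0,1/2,33/64,67/128,135/256,271/512 } R={ 17/32,9/16,5/8,3/4,1 } so 543/1024
step 12: add B to get BRBRRRRBBBBB; options L={ 0,1/2,33/64,67/128,135/256,271/512,543/1024 } R={ 17/32,9/16,5/8,3/4,1 } so 1087/2048
step 13: add B to get BRBRRRRBBBBBB; options L={ 0,1/2,33/64,67/128,135/256,271/512,543/1024,1087/2048 } R={ 17/32,9/16,5/8,3/4,1 } so 2175/4096
step 14: add B to get BRBRRRRBBBBBBB; options L={ 0,1/2,33/64,67/128,135/256,271/512,543/1024,1087/2048,2175/4096 } R={ 17/32,9/16,5/8,3/4,1 } so 4351/8192

4351/8192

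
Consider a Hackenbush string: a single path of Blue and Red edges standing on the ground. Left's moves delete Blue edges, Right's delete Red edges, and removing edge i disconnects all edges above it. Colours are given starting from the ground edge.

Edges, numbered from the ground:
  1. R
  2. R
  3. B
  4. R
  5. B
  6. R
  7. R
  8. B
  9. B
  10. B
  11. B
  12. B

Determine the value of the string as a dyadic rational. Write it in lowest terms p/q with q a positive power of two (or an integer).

-1729/1024

Prefix values for R R B R B R R B B B B B via {L|R} + simplicity:
R: Left { ∅ }, Right { 0 } so simplest -1
RR: Left { ∅ }, Right { -1,0 } so simplest -2
RRB: Left { -2 }, Right { -1,0 } so simplest -3/2
RRBR: Left { -2 }, Right { -3/2,-1,0 } so simplest -7/4
RRBRB: Left { -2,-7/4 }, Right { -3/2,-1,0 } so simplest -13/8
RRBRBR: Left { -2,-7/4 }, Right { -13/8,-3/2,-1,0 } so simplest -27/16
RRBRBRR: Left { -2,-7/4 }, Right { -27/16,-13/8,-3/2,-1,0 } so simplest -55/32
RRBRBRRB: Left { -2,-7/4,-55/32 }, Right { -27/16,-13/8,-3/2,-1,0 } so simplest -109/64
RRBRBRRBB: Left { -2,-7/4,-55/32,-109/64 }, Right { -27/16,-13/8,-3/2,-1,0 } so simplest -217/128
RRBRBRRBBB: Left { -2,-7/4,-55/32,-109/64,-217/128 }, Right { -27/16,-13/8,-3/2,-1,0 } so simplest -433/256
RRBRBRRBBBB: Left { -2,-7/4,-55/32,-109/64,-217/128,-433/256 }, Right { -27/16,-13/8,-3/2,-1,0 } so simplest -865/512
RRBRBRRBBBBB: Left { -2,-7/4,-55/32,-109/64,-217/128,-433/256,-865/512 }, Right { -27/16,-13/8,-3/2,-1,0 } so simplest -1729/1024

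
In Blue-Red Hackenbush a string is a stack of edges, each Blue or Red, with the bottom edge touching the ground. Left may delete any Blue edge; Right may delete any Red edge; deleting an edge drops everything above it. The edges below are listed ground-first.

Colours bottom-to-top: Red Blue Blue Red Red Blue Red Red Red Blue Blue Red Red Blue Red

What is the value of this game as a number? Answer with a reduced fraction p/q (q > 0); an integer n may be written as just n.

-7067/16384

edge 1 of 15 (Red): { · | 0 } ⇒ -1
edge 2 of 15 (Blue): { -1 | 0 } ⇒ -1/2
edge 3 of 15 (Blue): { -1; -1/2 | 0 } ⇒ -1/4
edge 4 of 15 (Red): { -1; -1/2 | -1/4; 0 } ⇒ -3/8
edge 5 of 15 (Red): { -1; -1/2 | -3/8; -1/4; 0 } ⇒ -7/16
edge 6 of 15 (Blue): { -1; -1/2; -7/16 | -3/8; -1/4; 0 } ⇒ -13/32
edge 7 of 15 (Red): { -1; -1/2; -7/16 | -13/32; -3/8; -1/4; 0 } ⇒ -27/64
edge 8 of 15 (Red): { -1; -1/2; -7/16 | -27/64; -13/32; -3/8; -1/4; 0 } ⇒ -55/128
edge 9 of 15 (Red): { -1; -1/2; -7/16 | -55/128; -27/64; -13/32; -3/8; -1/4; 0 } ⇒ -111/256
edge 10 of 15 (Blue): { -1; -1/2; -7/16; -111/256 | -55/128; -27/64; -13/32; -3/8; -1/4; 0 } ⇒ -221/512
edge 11 of 15 (Blue): { -1; -1/2; -7/16; -111/256; -221/512 | -55/128; -27/64; -13/32; -3/8; -1/4; 0 } ⇒ -441/1024
edge 12 of 15 (Red): { -1; -1/2; -7/16; -111/256; -221/512 | -441/1024; -55/128; -27/64; -13/32; -3/8; -1/4; 0 } ⇒ -883/2048
edge 13 of 15 (Red): { -1; -1/2; -7/16; -111/256; -221/512 | -883/2048; -441/1024; -55/128; -27/64; -13/32; -3/8; -1/4; 0 } ⇒ -1767/4096
edge 14 of 15 (Blue): { -1; -1/2; -7/16; -111/256; -221/512; -1767/4096 | -883/2048; -441/1024; -55/128; -27/64; -13/32; -3/8; -1/4; 0 } ⇒ -3533/8192
edge 15 of 15 (Red): { -1; -1/2; -7/16; -111/256; -221/512; -1767/4096 | -3533/8192; -883/2048; -441/1024; -55/128; -27/64; -13/32; -3/8; -1/4; 0 } ⇒ -7067/16384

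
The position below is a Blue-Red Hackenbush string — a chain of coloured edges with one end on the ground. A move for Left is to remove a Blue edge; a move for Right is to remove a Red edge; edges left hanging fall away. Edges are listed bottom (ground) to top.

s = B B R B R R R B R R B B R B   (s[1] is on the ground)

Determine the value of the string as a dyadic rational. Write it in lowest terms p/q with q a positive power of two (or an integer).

6299/4096

edge 1 of 14 (B): { 0 |  } so 1
edge 2 of 14 (B): { 0, 1 |  } so 2
edge 3 of 14 (R): { 0, 1 | 2 } so 3/2
edge 4 of 14 (B): { 0, 1, 3/2 | 2 } so 7/4
edge 5 of 14 (R): { 0, 1, 3/2 | 7/4, 2 } so 13/8
edge 6 of 14 (R): { 0, 1, 3/2 | 13/8, 7/4, 2 } so 25/16
edge 7 of 14 (R): { 0, 1, 3/2 | 25/16, 13/8, 7/4, 2 } so 49/32
edge 8 of 14 (B): { 0, 1, 3/2, 49/32 | 25/16, 13/8, 7/4, 2 } so 99/64
edge 9 of 14 (R): { 0, 1, 3/2, 49/32 | 99/64, 25/16, 13/8, 7/4, 2 } so 197/128
edge 10 of 14 (R): { 0, 1, 3/2, 49/32 | 197/128, 99/64, 25/16, 13/8, 7/4, 2 } so 393/256
edge 11 of 14 (B): { 0, 1, 3/2, 49/32, 393/256 | 197/128, 99/64, 25/16, 13/8, 7/4, 2 } so 787/512
edge 12 of 14 (B): { 0, 1, 3/2, 49/32, 393/256, 787/512 | 197/128, 99/64, 25/16, 13/8, 7/4, 2 } so 1575/1024
edge 13 of 14 (R): { 0, 1, 3/2, 49/32, 393/256, 787/512 | 1575/1024, 197/128, 99/64, 25/16, 13/8, 7/4, 2 } so 3149/2048
edge 14 of 14 (B): { 0, 1, 3/2, 49/32, 393/256, 787/512, 3149/2048 | 1575/1024, 197/128, 99/64, 25/16, 13/8, 7/4, 2 } so 6299/4096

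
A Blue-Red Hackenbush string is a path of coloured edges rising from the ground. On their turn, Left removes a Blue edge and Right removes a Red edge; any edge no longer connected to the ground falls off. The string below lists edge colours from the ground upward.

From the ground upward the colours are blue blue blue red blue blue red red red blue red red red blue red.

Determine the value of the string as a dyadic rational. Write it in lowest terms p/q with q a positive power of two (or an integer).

G(b) = { 0 | — } — 1
G(bb) = { 0,1 | — } — 2
G(bbb) = { 0,1,2 | — } — 3
G(bbbr) = { 0,1,2 | 3 } — 5/2
G(bbbrb) = { 0,1,2,5/2 | 3 } — 11/4
G(bbbrbb) = { 0,1,2,5/2,11/4 | 3 } — 23/8
G(bbbrbbr) = { 0,1,2,5/2,11/4 | 23/8,3 } — 45/16
G(bbbrbbrr) = { 0,1,2,5/2,11/4 | 45/16,23/8,3 } — 89/32
G(bbbrbbrrr) = { 0,1,2,5/2,11/4 | 89/32,45/16,23/8,3 } — 177/64
G(bbbrbbrrrb) = { 0,1,2,5/2,11/4,177/64 | 89/32,45/16,23/8,3 } — 355/128
G(bbbrbbrrrbr) = { 0,1,2,5/2,11/4,177/64 | 355/128,89/32,45/16,23/8,3 } — 709/256
G(bbbrbbrrrbrr) = { 0,1,2,5/2,11/4,177/64 | 709/256,355/128,89/32,45/16,23/8,3 } — 1417/512
G(bbbrbbrrrbrrr) = { 0,1,2,5/2,11/4,177/64 | 1417/512,709/256,355/128,89/32,45/16,23/8,3 } — 2833/1024
G(bbbrbbrrrbrrrb) = { 0,1,2,5/2,11/4,177/64,2833/1024 | 1417/512,709/256,355/128,89/32,45/16,23/8,3 } — 5667/2048
G(bbbrbbrrrbrrrbr) = { 0,1,2,5/2,11/4,177/64,2833/1024 | 5667/2048,1417/512,709/256,355/128,89/32,45/16,23/8,3 } — 11333/4096

11333/4096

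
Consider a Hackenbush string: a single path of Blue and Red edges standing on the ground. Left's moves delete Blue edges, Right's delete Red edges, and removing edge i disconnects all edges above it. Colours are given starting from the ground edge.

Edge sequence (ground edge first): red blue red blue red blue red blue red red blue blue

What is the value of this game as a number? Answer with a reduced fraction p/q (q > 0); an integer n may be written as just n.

-1369/2048

G(r) = { · | 0 } -> -1
G(rb) = { -1 | 0 } -> -1/2
G(rbr) = { -1 | -1/2; 0 } -> -3/4
G(rbrb) = { -1; -3/4 | -1/2; 0 } -> -5/8
G(rbrbr) = { -1; -3/4 | -5/8; -1/2; 0 } -> -11/16
G(rbrbrb) = { -1; -3/4; -11/16 | -5/8; -1/2; 0 } -> -21/32
G(rbrbrbr) = { -1; -3/4; -11/16 | -21/32; -5/8; -1/2; 0 } -> -43/64
G(rbrbrbrb) = { -1; -3/4; -11/16; -43/64 | -21/32; -5/8; -1/2; 0 } -> -85/128
G(rbrbrbrbr) = { -1; -3/4; -11/16; -43/64 | -85/128; -21/32; -5/8; -1/2; 0 } -> -171/256
G(rbrbrbrbrr) = { -1; -3/4; -11/16; -43/64 | -171/256; -85/128; -21/32; -5/8; -1/2; 0 } -> -343/512
G(rbrbrbrbrrb) = { -1; -3/4; -11/16; -43/64; -343/512 | -171/256; -85/128; -21/32; -5/8; -1/2; 0 } -> -685/1024
G(rbrbrbrbrrbb) = { -1; -3/4; -11/16; -43/64; -343/512; -685/1024 | -171/256; -85/128; -21/32; -5/8; -1/2; 0 } -> -1369/2048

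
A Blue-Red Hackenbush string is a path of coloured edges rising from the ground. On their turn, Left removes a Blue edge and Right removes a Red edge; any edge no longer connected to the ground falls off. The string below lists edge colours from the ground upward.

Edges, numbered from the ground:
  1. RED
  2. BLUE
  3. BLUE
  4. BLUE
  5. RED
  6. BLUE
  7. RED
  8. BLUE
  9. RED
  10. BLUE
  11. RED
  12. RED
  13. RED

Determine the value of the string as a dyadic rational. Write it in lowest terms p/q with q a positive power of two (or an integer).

-687/4096

value(R) = { none | 0 } => -1
value(RB) = { -1 | 0 } => -1/2
value(RBB) = { -1, -1/2 | 0 } => -1/4
value(RBBB) = { -1, -1/2, -1/4 | 0 } => -1/8
value(RBBBR) = { -1, -1/2, -1/4 | -1/8, 0 } => -3/16
value(RBBBRB) = { -1, -1/2, -1/4, -3/16 | -1/8, 0 } => -5/32
value(RBBBRBR) = { -1, -1/2, -1/4, -3/16 | -5/32, -1/8, 0 } => -11/64
value(RBBBRBRB) = { -1, -1/2, -1/4, -3/16, -11/64 | -5/32, -1/8, 0 } => -21/128
value(RBBBRBRBR) = { -1, -1/2, -1/4, -3/16, -11/64 | -21/128, -5/32, -1/8, 0 } => -43/256
value(RBBBRBRBRB) = { -1, -1/2, -1/4, -3/16, -11/64, -43/256 | -21/128, -5/32, -1/8, 0 } => -85/512
value(RBBBRBRBRBR) = { -1, -1/2, -1/4, -3/16, -11/64, -43/256 | -85/512, -21/128, -5/32, -1/8, 0 } => -171/1024
value(RBBBRBRBRBRR) = { -1, -1/2, -1/4, -3/16, -11/64, -43/256 | -171/1024, -85/512, -21/128, -5/32, -1/8, 0 } => -343/2048
value(RBBBRBRBRBRRR) = { -1, -1/2, -1/4, -3/16, -11/64, -43/256 | -343/2048, -171/1024, -85/512, -21/128, -5/32, -1/8, 0 } => -687/4096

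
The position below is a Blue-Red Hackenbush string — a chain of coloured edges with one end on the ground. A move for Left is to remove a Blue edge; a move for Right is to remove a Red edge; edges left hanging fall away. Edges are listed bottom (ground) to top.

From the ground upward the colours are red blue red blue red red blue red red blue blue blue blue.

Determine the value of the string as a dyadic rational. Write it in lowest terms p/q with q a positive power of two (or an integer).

Prefix values for red blue red blue red red blue red red blue blue blue blue via {L|R} + simplicity:
edge 1 of 13 (red): { (no moves) | 0 } => -1
edge 2 of 13 (blue): { -1 | 0 } => -1/2
edge 3 of 13 (red): { -1 | -1/2 0 } => -3/4
edge 4 of 13 (blue): { -1 -3/4 | -1/2 0 } => -5/8
edge 5 of 13 (red): { -1 -3/4 | -5/8 -1/2 0 } => -11/16
edge 6 of 13 (red): { -1 -3/4 | -11/16 -5/8 -1/2 0 } => -23/32
edge 7 of 13 (blue): { -1 -3/4 -23/32 | -11/16 -5/8 -1/2 0 } => -45/64
edge 8 of 13 (red): { -1 -3/4 -23/32 | -45/64 -11/16 -5/8 -1/2 0 } => -91/128
edge 9 of 13 (red): { -1 -3/4 -23/32 | -91/128 -45/64 -11/16 -5/8 -1/2 0 } => -183/256
edge 10 of 13 (blue): { -1 -3/4 -23/32 -183/256 | -91/128 -45/64 -11/16 -5/8 -1/2 0 } => -365/512
edge 11 of 13 (blue): { -1 -3/4 -23/32 -183/256 -365/512 | -91/128 -45/64 -11/16 -5/8 -1/2 0 } => -729/1024
edge 12 of 13 (blue): { -1 -3/4 -23/32 -183/256 -365/512 -729/1024 | -91/128 -45/64 -11/16 -5/8 -1/2 0 } => -1457/2048
edge 13 of 13 (blue): { -1 -3/4 -23/32 -183/256 -365/512 -729/1024 -1457/2048 | -91/128 -45/64 -11/16 -5/8 -1/2 0 } => -2913/4096

-2913/4096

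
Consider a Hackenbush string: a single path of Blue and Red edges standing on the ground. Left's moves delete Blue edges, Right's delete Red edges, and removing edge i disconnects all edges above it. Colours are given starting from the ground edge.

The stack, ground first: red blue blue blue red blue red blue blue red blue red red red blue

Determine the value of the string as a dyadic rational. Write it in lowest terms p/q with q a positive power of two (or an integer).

-2653/16384

Prefix values for red blue blue blue red blue red blue blue red blue red red red blue via {L|R} + simplicity:
edge 1 of 15 (red): { — | 0 } -> -1
edge 2 of 15 (blue): { -1 | 0 } -> -1/2
edge 3 of 15 (blue): { -1,-1/2 | 0 } -> -1/4
edge 4 of 15 (blue): { -1,-1/2,-1/4 | 0 } -> -1/8
edge 5 of 15 (red): { -1,-1/2,-1/4 | -1/8,0 } -> -3/16
edge 6 of 15 (blue): { -1,-1/2,-1/4,-3/16 | -1/8,0 } -> -5/32
edge 7 of 15 (red): { -1,-1/2,-1/4,-3/16 | -5/32,-1/8,0 } -> -11/64
edge 8 of 15 (blue): { -1,-1/2,-1/4,-3/16,-11/64 | -5/32,-1/8,0 } -> -21/128
edge 9 of 15 (blue): { -1,-1/2,-1/4,-3/16,-11/64,-21/128 | -5/32,-1/8,0 } -> -41/256
edge 10 of 15 (red): { -1,-1/2,-1/4,-3/16,-11/64,-21/128 | -41/256,-5/32,-1/8,0 } -> -83/512
edge 11 of 15 (blue): { -1,-1/2,-1/4,-3/16,-11/64,-21/128,-83/512 | -41/256,-5/32,-1/8,0 } -> -165/1024
edge 12 of 15 (red): { -1,-1/2,-1/4,-3/16,-11/64,-21/128,-83/512 | -165/1024,-41/256,-5/32,-1/8,0 } -> -331/2048
edge 13 of 15 (red): { -1,-1/2,-1/4,-3/16,-11/64,-21/128,-83/512 | -331/2048,-165/1024,-41/256,-5/32,-1/8,0 } -> -663/4096
edge 14 of 15 (red): { -1,-1/2,-1/4,-3/16,-11/64,-21/128,-83/512 | -663/4096,-331/2048,-165/1024,-41/256,-5/32,-1/8,0 } -> -1327/8192
edge 15 of 15 (blue): { -1,-1/2,-1/4,-3/16,-11/64,-21/128,-83/512,-1327/8192 | -663/4096,-331/2048,-165/1024,-41/256,-5/32,-1/8,0 } -> -2653/16384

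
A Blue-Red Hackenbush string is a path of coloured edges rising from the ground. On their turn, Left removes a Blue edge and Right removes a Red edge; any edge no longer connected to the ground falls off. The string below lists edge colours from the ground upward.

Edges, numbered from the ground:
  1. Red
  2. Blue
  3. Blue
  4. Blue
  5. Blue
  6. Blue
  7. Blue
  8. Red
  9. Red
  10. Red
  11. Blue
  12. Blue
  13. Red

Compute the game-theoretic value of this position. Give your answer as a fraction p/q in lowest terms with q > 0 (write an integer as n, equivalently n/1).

step 1: add Red to get R; options L={ ∅ } R={ 0 } → -1
step 2: add Blue to get RB; options L={ -1 } R={ 0 } → -1/2
step 3: add Blue to get RBB; options L={ -1; -1/2 } R={ 0 } → -1/4
step 4: add Blue to get RBBB; options L={ -1; -1/2; -1/4 } R={ 0 } → -1/8
step 5: add Blue to get RBBBB; options L={ -1; -1/2; -1/4; -1/8 } R={ 0 } → -1/16
step 6: add Blue to get RBBBBB; options L={ -1; -1/2; -1/4; -1/8; -1/16 } R={ 0 } → -1/32
step 7: add Blue to get RBBBBBB; options L={ -1; -1/2; -1/4; -1/8; -1/16; -1/32 } R={ 0 } → -1/64
step 8: add Red to get RBBBBBBR; options L={ -1; -1/2; -1/4; -1/8; -1/16; -1/32 } R={ -1/64; 0 } → -3/128
step 9: add Red to get RBBBBBBRR; options L={ -1; -1/2; -1/4; -1/8; -1/16; -1/32 } R={ -3/128; -1/64; 0 } → -7/256
step 10: add Red to get RBBBBBBRRR; options L={ -1; -1/2; -1/4; -1/8; -1/16; -1/32 } R={ -7/256; -3/128; -1/64; 0 } → -15/512
step 11: add Blue to get RBBBBBBRRRB; options L={ -1; -1/2; -1/4; -1/8; -1/16; -1/32; -15/512 } R={ -7/256; -3/128; -1/64; 0 } → -29/1024
step 12: add Blue to get RBBBBBBRRRBB; options L={ -1; -1/2; -1/4; -1/8; -1/16; -1/32; -15/512; -29/1024 } R={ -7/256; -3/128; -1/64; 0 } → -57/2048
step 13: add Red to get RBBBBBBRRRBBR; options L={ -1; -1/2; -1/4; -1/8; -1/16; -1/32; -15/512; -29/1024 } R={ -57/2048; -7/256; -3/128; -1/64; 0 } → -115/4096

-115/4096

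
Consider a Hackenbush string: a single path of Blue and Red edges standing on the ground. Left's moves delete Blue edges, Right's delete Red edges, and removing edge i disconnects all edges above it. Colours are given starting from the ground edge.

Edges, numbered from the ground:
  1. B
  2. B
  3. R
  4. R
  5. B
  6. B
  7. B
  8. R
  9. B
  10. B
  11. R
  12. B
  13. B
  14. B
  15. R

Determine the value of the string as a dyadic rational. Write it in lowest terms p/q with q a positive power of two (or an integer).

value(B) = { 0 | ∅ } → 1
value(BB) = { 0, 1 | ∅ } → 2
value(BBR) = { 0, 1 | 2 } → 3/2
value(BBRR) = { 0, 1 | 3/2, 2 } → 5/4
value(BBRRB) = { 0, 1, 5/4 | 3/2, 2 } → 11/8
value(BBRRBB) = { 0, 1, 5/4, 11/8 | 3/2, 2 } → 23/16
value(BBRRBBB) = { 0, 1, 5/4, 11/8, 23/16 | 3/2, 2 } → 47/32
value(BBRRBBBR) = { 0, 1, 5/4, 11/8, 23/16 | 47/32, 3/2, 2 } → 93/64
value(BBRRBBBRB) = { 0, 1, 5/4, 11/8, 23/16, 93/64 | 47/32, 3/2, 2 } → 187/128
value(BBRRBBBRBB) = { 0, 1, 5/4, 11/8, 23/16, 93/64, 187/128 | 47/32, 3/2, 2 } → 375/256
value(BBRRBBBRBBR) = { 0, 1, 5/4, 11/8, 23/16, 93/64, 187/128 | 375/256, 47/32, 3/2, 2 } → 749/512
value(BBRRBBBRBBRB) = { 0, 1, 5/4, 11/8, 23/16, 93/64, 187/128, 749/512 | 375/256, 47/32, 3/2, 2 } → 1499/1024
value(BBRRBBBRBBRBB) = { 0, 1, 5/4, 11/8, 23/16, 93/64, 187/128, 749/512, 1499/1024 | 375/256, 47/32, 3/2, 2 } → 2999/2048
value(BBRRBBBRBBRBBB) = { 0, 1, 5/4, 11/8, 23/16, 93/64, 187/128, 749/512, 1499/1024, 2999/2048 | 375/256, 47/32, 3/2, 2 } → 5999/4096
value(BBRRBBBRBBRBBBR) = { 0, 1, 5/4, 11/8, 23/16, 93/64, 187/128, 749/512, 1499/1024, 2999/2048 | 5999/4096, 375/256, 47/32, 3/2, 2 } → 11997/8192

11997/8192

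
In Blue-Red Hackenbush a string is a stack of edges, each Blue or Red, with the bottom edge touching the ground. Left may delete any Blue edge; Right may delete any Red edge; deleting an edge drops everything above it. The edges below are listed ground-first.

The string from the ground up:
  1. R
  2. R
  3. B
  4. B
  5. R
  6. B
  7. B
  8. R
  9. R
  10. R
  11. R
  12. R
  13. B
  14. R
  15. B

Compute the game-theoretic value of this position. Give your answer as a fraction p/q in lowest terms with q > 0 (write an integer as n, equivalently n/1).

-10741/8192

value_1 [R]  L=[—]  R=[0]  ⇒ -1
value_2 [RR]  L=[—]  R=[-1 0]  ⇒ -2
value_3 [RRB]  L=[-2]  R=[-1 0]  ⇒ -3/2
value_4 [RRBB]  L=[-2 -3/2]  R=[-1 0]  ⇒ -5/4
value_5 [RRBBR]  L=[-2 -3/2]  R=[-5/4 -1 0]  ⇒ -11/8
value_6 [RRBBRB]  L=[-2 -3/2 -11/8]  R=[-5/4 -1 0]  ⇒ -21/16
value_7 [RRBBRBB]  L=[-2 -3/2 -11/8 -21/16]  R=[-5/4 -1 0]  ⇒ -41/32
value_8 [RRBBRBBR]  L=[-2 -3/2 -11/8 -21/16]  R=[-41/32 -5/4 -1 0]  ⇒ -83/64
value_9 [RRBBRBBRR]  L=[-2 -3/2 -11/8 -21/16]  R=[-83/64 -41/32 -5/4 -1 0]  ⇒ -167/128
value_10 [RRBBRBBRRR]  L=[-2 -3/2 -11/8 -21/16]  R=[-167/128 -83/64 -41/32 -5/4 -1 0]  ⇒ -335/256
value_11 [RRBBRBBRRRR]  L=[-2 -3/2 -11/8 -21/16]  R=[-335/256 -167/128 -83/64 -41/32 -5/4 -1 0]  ⇒ -671/512
value_12 [RRBBRBBRRRRR]  L=[-2 -3/2 -11/8 -21/16]  R=[-671/512 -335/256 -167/128 -83/64 -41/32 -5/4 -1 0]  ⇒ -1343/1024
value_13 [RRBBRBBRRRRRB]  L=[-2 -3/2 -11/8 -21/16 -1343/1024]  R=[-671/512 -335/256 -167/128 -83/64 -41/32 -5/4 -1 0]  ⇒ -2685/2048
value_14 [RRBBRBBRRRRRBR]  L=[-2 -3/2 -11/8 -21/16 -1343/1024]  R=[-2685/2048 -671/512 -335/256 -167/128 -83/64 -41/32 -5/4 -1 0]  ⇒ -5371/4096
value_15 [RRBBRBBRRRRRBRB]  L=[-2 -3/2 -11/8 -21/16 -1343/1024 -5371/4096]  R=[-2685/2048 -671/512 -335/256 -167/128 -83/64 -41/32 -5/4 -1 0]  ⇒ -10741/8192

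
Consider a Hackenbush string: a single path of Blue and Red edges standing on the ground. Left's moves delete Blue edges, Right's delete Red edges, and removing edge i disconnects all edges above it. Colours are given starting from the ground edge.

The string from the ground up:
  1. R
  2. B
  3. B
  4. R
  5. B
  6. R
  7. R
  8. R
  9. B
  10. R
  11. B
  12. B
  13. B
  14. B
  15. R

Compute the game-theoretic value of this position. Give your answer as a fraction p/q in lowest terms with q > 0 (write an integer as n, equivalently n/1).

R: Left { (no moves) }, Right { 0 } — simplest -1
RB: Left { -1 }, Right { 0 } — simplest -1/2
RBB: Left { -1 -1/2 }, Right { 0 } — simplest -1/4
RBBR: Left { -1 -1/2 }, Right { -1/4 0 } — simplest -3/8
RBBRB: Left { -1 -1/2 -3/8 }, Right { -1/4 0 } — simplest -5/16
RBBRBR: Left { -1 -1/2 -3/8 }, Right { -5/16 -1/4 0 } — simplest -11/32
RBBRBRR: Left { -1 -1/2 -3/8 }, Right { -11/32 -5/16 -1/4 0 } — simplest -23/64
RBBRBRRR: Left { -1 -1/2 -3/8 }, Right { -23/64 -11/32 -5/16 -1/4 0 } — simplest -47/128
RBBRBRRRB: Left { -1 -1/2 -3/8 -47/128 }, Right { -23/64 -11/32 -5/16 -1/4 0 } — simplest -93/256
RBBRBRRRBR: Left { -1 -1/2 -3/8 -47/128 }, Right { -93/256 -23/64 -11/32 -5/16 -1/4 0 } — simplest -187/512
RBBRBRRRBRB: Left { -1 -1/2 -3/8 -47/128 -187/512 }, Right { -93/256 -23/64 -11/32 -5/16 -1/4 0 } — simplest -373/1024
RBBRBRRRBRBB: Left { -1 -1/2 -3/8 -47/128 -187/512 -373/1024 }, Right { -93/256 -23/64 -11/32 -5/16 -1/4 0 } — simplest -745/2048
RBBRBRRRBRBBB: Left { -1 -1/2 -3/8 -47/128 -187/512 -373/1024 -745/2048 }, Right { -93/256 -23/64 -11/32 -5/16 -1/4 0 } — simplest -1489/4096
RBBRBRRRBRBBBB: Left { -1 -1/2 -3/8 -47/128 -187/512 -373/1024 -745/2048 -1489/4096 }, Right { -93/256 -23/64 -11/32 -5/16 -1/4 0 } — simplest -2977/8192
RBBRBRRRBRBBBBR: Left { -1 -1/2 -3/8 -47/128 -187/512 -373/1024 -745/2048 -1489/4096 }, Right { -2977/8192 -93/256 -23/64 -11/32 -5/16 -1/4 0 } — simplest -5955/16384

-5955/16384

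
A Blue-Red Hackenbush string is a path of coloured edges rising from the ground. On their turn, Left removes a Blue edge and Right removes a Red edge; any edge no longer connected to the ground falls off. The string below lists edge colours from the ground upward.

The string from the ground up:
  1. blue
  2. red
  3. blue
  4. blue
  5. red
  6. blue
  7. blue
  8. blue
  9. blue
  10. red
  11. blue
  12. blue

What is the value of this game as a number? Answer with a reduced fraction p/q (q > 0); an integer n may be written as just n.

edge 1 of 12 (blue): { 0 | none } => 1
edge 2 of 12 (red): { 0 | 1 } => 1/2
edge 3 of 12 (blue): { 0, 1/2 | 1 } => 3/4
edge 4 of 12 (blue): { 0, 1/2, 3/4 | 1 } => 7/8
edge 5 of 12 (red): { 0, 1/2, 3/4 | 7/8, 1 } => 13/16
edge 6 of 12 (blue): { 0, 1/2, 3/4, 13/16 | 7/8, 1 } => 27/32
edge 7 of 12 (blue): { 0, 1/2, 3/4, 13/16, 27/32 | 7/8, 1 } => 55/64
edge 8 of 12 (blue): { 0, 1/2, 3/4, 13/16, 27/32, 55/64 | 7/8, 1 } => 111/128
edge 9 of 12 (blue): { 0, 1/2, 3/4, 13/16, 27/32, 55/64, 111/128 | 7/8, 1 } => 223/256
edge 10 of 12 (red): { 0, 1/2, 3/4, 13/16, 27/32, 55/64, 111/128 | 223/256, 7/8, 1 } => 445/512
edge 11 of 12 (blue): { 0, 1/2, 3/4, 13/16, 27/32, 55/64, 111/128, 445/512 | 223/256, 7/8, 1 } => 891/1024
edge 12 of 12 (blue): { 0, 1/2, 3/4, 13/16, 27/32, 55/64, 111/128, 445/512, 891/1024 | 223/256, 7/8, 1 } => 1783/2048

1783/2048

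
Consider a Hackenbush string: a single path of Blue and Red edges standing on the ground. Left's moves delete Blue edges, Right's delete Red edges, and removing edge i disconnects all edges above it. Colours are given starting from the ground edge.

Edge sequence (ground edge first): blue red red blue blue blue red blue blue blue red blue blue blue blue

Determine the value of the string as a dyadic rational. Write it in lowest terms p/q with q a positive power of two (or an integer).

Recurse on prefixes of the 15-edge string blue red red blue blue blue red blue blue blue red blue blue blue blue:
1 of 15 · b · max L 0 · min R +∞ → 1
2 of 15 · br · max L 0 · min R 1 → 1/2
3 of 15 · brr · max L 0 · min R 1/2 → 1/4
4 of 15 · brrb · max L 1/4 · min R 1/2 → 3/8
5 of 15 · brrbb · max L 3/8 · min R 1/2 → 7/16
6 of 15 · brrbbb · max L 7/16 · min R 1/2 → 15/32
7 of 15 · brrbbbr · max L 7/16 · min R 15/32 → 29/64
8 of 15 · brrbbbrb · max L 29/64 · min R 15/32 → 59/128
9 of 15 · brrbbbrbb · max L 59/128 · min R 15/32 → 119/256
10 of 15 · brrbbbrbbb · max L 119/256 · min R 15/32 → 239/512
11 of 15 · brrbbbrbbbr · max L 119/256 · min R 239/512 → 477/1024
12 of 15 · brrbbbrbbbrb · max L 477/1024 · min R 239/512 → 955/2048
13 of 15 · brrbbbrbbbrbb · max L 955/2048 · min R 239/512 → 1911/4096
14 of 15 · brrbbbrbbbrbbb · max L 1911/4096 · min R 239/512 → 3823/8192
15 of 15 · brrbbbrbbbrbbbb · max L 3823/8192 · min R 239/512 → 7647/16384

7647/16384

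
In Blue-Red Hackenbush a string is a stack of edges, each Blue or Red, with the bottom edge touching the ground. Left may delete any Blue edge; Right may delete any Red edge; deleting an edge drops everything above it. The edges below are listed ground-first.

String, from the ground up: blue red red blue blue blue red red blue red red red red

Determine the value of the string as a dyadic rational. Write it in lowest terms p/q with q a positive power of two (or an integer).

value_1 [b]  L=[0]  R=[—]  => 1
value_2 [br]  L=[0]  R=[1]  => 1/2
value_3 [brr]  L=[0]  R=[1/2, 1]  => 1/4
value_4 [brrb]  L=[0, 1/4]  R=[1/2, 1]  => 3/8
value_5 [brrbb]  L=[0, 1/4, 3/8]  R=[1/2, 1]  => 7/16
value_6 [brrbbb]  L=[0, 1/4, 3/8, 7/16]  R=[1/2, 1]  => 15/32
value_7 [brrbbbr]  L=[0, 1/4, 3/8, 7/16]  R=[15/32, 1/2, 1]  => 29/64
value_8 [brrbbbrr]  L=[0, 1/4, 3/8, 7/16]  R=[29/64, 15/32, 1/2, 1]  => 57/128
value_9 [brrbbbrrb]  L=[0, 1/4, 3/8, 7/16, 57/128]  R=[29/64, 15/32, 1/2, 1]  => 115/256
value_10 [brrbbbrrbr]  L=[0, 1/4, 3/8, 7/16, 57/128]  R=[115/256, 29/64, 15/32, 1/2, 1]  => 229/512
value_11 [brrbbbrrbrr]  L=[0, 1/4, 3/8, 7/16, 57/128]  R=[229/512, 115/256, 29/64, 15/32, 1/2, 1]  => 457/1024
value_12 [brrbbbrrbrrr]  L=[0, 1/4, 3/8, 7/16, 57/128]  R=[457/1024, 229/512, 115/256, 29/64, 15/32, 1/2, 1]  => 913/2048
value_13 [brrbbbrrbrrrr]  L=[0, 1/4, 3/8, 7/16, 57/128]  R=[913/2048, 457/1024, 229/512, 115/256, 29/64, 15/32, 1/2, 1]  => 1825/4096

1825/4096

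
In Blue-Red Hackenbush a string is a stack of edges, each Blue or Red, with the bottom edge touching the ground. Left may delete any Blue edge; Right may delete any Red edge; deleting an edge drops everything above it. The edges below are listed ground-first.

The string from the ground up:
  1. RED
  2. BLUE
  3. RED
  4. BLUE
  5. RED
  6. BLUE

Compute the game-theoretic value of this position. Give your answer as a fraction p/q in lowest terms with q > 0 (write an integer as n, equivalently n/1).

-21/32

edge 1 of 6 (RED): { ∅ | 0 } → -1
edge 2 of 6 (BLUE): { -1 | 0 } → -1/2
edge 3 of 6 (RED): { -1 | -1/2 0 } → -3/4
edge 4 of 6 (BLUE): { -1 -3/4 | -1/2 0 } → -5/8
edge 5 of 6 (RED): { -1 -3/4 | -5/8 -1/2 0 } → -11/16
edge 6 of 6 (BLUE): { -1 -3/4 -11/16 | -5/8 -1/2 0 } → -21/32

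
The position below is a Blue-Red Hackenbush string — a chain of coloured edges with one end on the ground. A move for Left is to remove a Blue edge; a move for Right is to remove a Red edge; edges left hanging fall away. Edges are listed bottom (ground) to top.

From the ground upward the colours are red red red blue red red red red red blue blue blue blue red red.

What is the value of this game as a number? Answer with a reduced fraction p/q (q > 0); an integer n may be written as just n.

-12167/4096

edge 1 of 15 (red): {  | 0 } -> -1
edge 2 of 15 (red): {  | -1,0 } -> -2
edge 3 of 15 (red): {  | -2,-1,0 } -> -3
edge 4 of 15 (blue): { -3 | -2,-1,0 } -> -5/2
edge 5 of 15 (red): { -3 | -5/2,-2,-1,0 } -> -11/4
edge 6 of 15 (red): { -3 | -11/4,-5/2,-2,-1,0 } -> -23/8
edge 7 of 15 (red): { -3 | -23/8,-11/4,-5/2,-2,-1,0 } -> -47/16
edge 8 of 15 (red): { -3 | -47/16,-23/8,-11/4,-5/2,-2,-1,0 } -> -95/32
edge 9 of 15 (red): { -3 | -95/32,-47/16,-23/8,-11/4,-5/2,-2,-1,0 } -> -191/64
edge 10 of 15 (blue): { -3,-191/64 | -95/32,-47/16,-23/8,-11/4,-5/2,-2,-1,0 } -> -381/128
edge 11 of 15 (blue): { -3,-191/64,-381/128 | -95/32,-47/16,-23/8,-11/4,-5/2,-2,-1,0 } -> -761/256
edge 12 of 15 (blue): { -3,-191/64,-381/128,-761/256 | -95/32,-47/16,-23/8,-11/4,-5/2,-2,-1,0 } -> -1521/512
edge 13 of 15 (blue): { -3,-191/64,-381/128,-761/256,-1521/512 | -95/32,-47/16,-23/8,-11/4,-5/2,-2,-1,0 } -> -3041/1024
edge 14 of 15 (red): { -3,-191/64,-381/128,-761/256,-1521/512 | -3041/1024,-95/32,-47/16,-23/8,-11/4,-5/2,-2,-1,0 } -> -6083/2048
edge 15 of 15 (red): { -3,-191/64,-381/128,-761/256,-1521/512 | -6083/2048,-3041/1024,-95/32,-47/16,-23/8,-11/4,-5/2,-2,-1,0 } -> -12167/4096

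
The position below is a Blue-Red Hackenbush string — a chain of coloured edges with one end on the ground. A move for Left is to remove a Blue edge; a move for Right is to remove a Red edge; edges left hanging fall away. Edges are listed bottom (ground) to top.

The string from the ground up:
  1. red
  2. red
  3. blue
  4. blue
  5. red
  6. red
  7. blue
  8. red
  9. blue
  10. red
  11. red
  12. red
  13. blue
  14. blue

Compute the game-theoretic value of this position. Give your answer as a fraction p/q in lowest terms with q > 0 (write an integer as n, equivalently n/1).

-5817/4096

1 of 14 · r · max L −∞ · min R 0 → -1
2 of 14 · rr · max L −∞ · min R -1 → -2
3 of 14 · rrb · max L -2 · min R -1 → -3/2
4 of 14 · rrbb · max L -3/2 · min R -1 → -5/4
5 of 14 · rrbbr · max L -3/2 · min R -5/4 → -11/8
6 of 14 · rrbbrr · max L -3/2 · min R -11/8 → -23/16
7 of 14 · rrbbrrb · max L -23/16 · min R -11/8 → -45/32
8 of 14 · rrbbrrbr · max L -23/16 · min R -45/32 → -91/64
9 of 14 · rrbbrrbrb · max L -91/64 · min R -45/32 → -181/128
10 of 14 · rrbbrrbrbr · max L -91/64 · min R -181/128 → -363/256
11 of 14 · rrbbrrbrbrr · max L -91/64 · min R -363/256 → -727/512
12 of 14 · rrbbrrbrbrrr · max L -91/64 · min R -727/512 → -1455/1024
13 of 14 · rrbbrrbrbrrrb · max L -1455/1024 · min R -727/512 → -2909/2048
14 of 14 · rrbbrrbrbrrrbb · max L -2909/2048 · min R -727/512 → -5817/4096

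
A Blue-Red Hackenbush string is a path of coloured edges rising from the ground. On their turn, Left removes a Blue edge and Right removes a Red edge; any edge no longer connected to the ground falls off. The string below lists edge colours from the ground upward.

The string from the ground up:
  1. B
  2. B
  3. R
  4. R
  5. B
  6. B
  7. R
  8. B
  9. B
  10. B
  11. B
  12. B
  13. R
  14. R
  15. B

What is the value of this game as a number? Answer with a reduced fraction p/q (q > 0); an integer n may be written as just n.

Prefix values for B B R R B B R B B B B B R R B via {L|R} + simplicity:
v_1 [B]  L=[0]  R=[none]  = 1
v_2 [BB]  L=[0; 1]  R=[none]  = 2
v_3 [BBR]  L=[0; 1]  R=[2]  = 3/2
v_4 [BBRR]  L=[0; 1]  R=[3/2; 2]  = 5/4
v_5 [BBRRB]  L=[0; 1; 5/4]  R=[3/2; 2]  = 11/8
v_6 [BBRRBB]  L=[0; 1; 5/4; 11/8]  R=[3/2; 2]  = 23/16
v_7 [BBRRBBR]  L=[0; 1; 5/4; 11/8]  R=[23/16; 3/2; 2]  = 45/32
v_8 [BBRRBBRB]  L=[0; 1; 5/4; 11/8; 45/32]  R=[23/16; 3/2; 2]  = 91/64
v_9 [BBRRBBRBB]  L=[0; 1; 5/4; 11/8; 45/32; 91/64]  R=[23/16; 3/2; 2]  = 183/128
v_10 [BBRRBBRBBB]  L=[0; 1; 5/4; 11/8; 45/32; 91/64; 183/128]  R=[23/16; 3/2; 2]  = 367/256
v_11 [BBRRBBRBBBB]  L=[0; 1; 5/4; 11/8; 45/32; 91/64; 183/128; 367/256]  R=[23/16; 3/2; 2]  = 735/512
v_12 [BBRRBBRBBBBB]  L=[0; 1; 5/4; 11/8; 45/32; 91/64; 183/128; 367/256; 735/512]  R=[23/16; 3/2; 2]  = 1471/1024
v_13 [BBRRBBRBBBBBR]  L=[0; 1; 5/4; 11/8; 45/32; 91/64; 183/128; 367/256; 735/512]  R=[1471/1024; 23/16; 3/2; 2]  = 2941/2048
v_14 [BBRRBBRBBBBBRR]  L=[0; 1; 5/4; 11/8; 45/32; 91/64; 183/128; 367/256; 735/512]  R=[2941/2048; 1471/1024; 23/16; 3/2; 2]  = 5881/4096
v_15 [BBRRBBRBBBBBRRB]  L=[0; 1; 5/4; 11/8; 45/32; 91/64; 183/128; 367/256; 735/512; 5881/4096]  R=[2941/2048; 1471/1024; 23/16; 3/2; 2]  = 11763/8192

11763/8192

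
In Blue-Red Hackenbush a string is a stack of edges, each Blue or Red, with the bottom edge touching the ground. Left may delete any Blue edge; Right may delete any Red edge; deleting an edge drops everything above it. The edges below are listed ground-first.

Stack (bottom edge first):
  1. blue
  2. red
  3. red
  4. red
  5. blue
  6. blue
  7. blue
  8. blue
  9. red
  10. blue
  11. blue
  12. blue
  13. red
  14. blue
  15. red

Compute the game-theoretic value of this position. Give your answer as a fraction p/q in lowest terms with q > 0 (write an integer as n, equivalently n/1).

3957/16384

Recurse on prefixes of the 15-edge string blue red red red blue blue blue blue red blue blue blue red blue red:
b: Left { 0 }, Right { none } -> simplest 1
br: Left { 0 }, Right { 1 } -> simplest 1/2
brr: Left { 0 }, Right { 1/2; 1 } -> simplest 1/4
brrr: Left { 0 }, Right { 1/4; 1/2; 1 } -> simplest 1/8
brrrb: Left { 0; 1/8 }, Right { 1/4; 1/2; 1 } -> simplest 3/16
brrrbb: Left { 0; 1/8; 3/16 }, Right { 1/4; 1/2; 1 } -> simplest 7/32
brrrbbb: Left { 0; 1/8; 3/16; 7/32 }, Right { 1/4; 1/2; 1 } -> simplest 15/64
brrrbbbb: Left { 0; 1/8; 3/16; 7/32; 15/64 }, Right { 1/4; 1/2; 1 } -> simplest 31/128
brrrbbbbr: Left { 0; 1/8; 3/16; 7/32; 15/64 }, Right { 31/128; 1/4; 1/2; 1 } -> simplest 61/256
brrrbbbbrb: Left { 0; 1/8; 3/16; 7/32; 15/64; 61/256 }, Right { 31/128; 1/4; 1/2; 1 } -> simplest 123/512
brrrbbbbrbb: Left { 0; 1/8; 3/16; 7/32; 15/64; 61/256; 123/512 }, Right { 31/128; 1/4; 1/2; 1 } -> simplest 247/1024
brrrbbbbrbbb: Left { 0; 1/8; 3/16; 7/32; 15/64; 61/256; 123/512; 247/1024 }, Right { 31/128; 1/4; 1/2; 1 } -> simplest 495/2048
brrrbbbbrbbbr: Left { 0; 1/8; 3/16; 7/32; 15/64; 61/256; 123/512; 247/1024 }, Right { 495/2048; 31/128; 1/4; 1/2; 1 } -> simplest 989/4096
brrrbbbbrbbbrb: Left { 0; 1/8; 3/16; 7/32; 15/64; 61/256; 123/512; 247/1024; 989/4096 }, Right { 495/2048; 31/128; 1/4; 1/2; 1 } -> simplest 1979/8192
brrrbbbbrbbbrbr: Left { 0; 1/8; 3/16; 7/32; 15/64; 61/256; 123/512; 247/1024; 989/4096 }, Right { 1979/8192; 495/2048; 31/128; 1/4; 1/2; 1 } -> simplest 3957/16384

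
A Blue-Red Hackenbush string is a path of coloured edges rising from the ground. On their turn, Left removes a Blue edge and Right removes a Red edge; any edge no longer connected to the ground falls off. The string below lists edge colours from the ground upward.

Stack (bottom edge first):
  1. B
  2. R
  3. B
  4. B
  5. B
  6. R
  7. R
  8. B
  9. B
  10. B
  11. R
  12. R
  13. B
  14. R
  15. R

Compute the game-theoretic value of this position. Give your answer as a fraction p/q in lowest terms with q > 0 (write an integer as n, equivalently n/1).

14793/16384

B: Left { 0 }, Right { none } ⇒ simplest 1
BR: Left { 0 }, Right { 1 } ⇒ simplest 1/2
BRB: Left { 0, 1/2 }, Right { 1 } ⇒ simplest 3/4
BRBB: Left { 0, 1/2, 3/4 }, Right { 1 } ⇒ simplest 7/8
BRBBB: Left { 0, 1/2, 3/4, 7/8 }, Right { 1 } ⇒ simplest 15/16
BRBBBR: Left { 0, 1/2, 3/4, 7/8 }, Right { 15/16, 1 } ⇒ simplest 29/32
BRBBBRR: Left { 0, 1/2, 3/4, 7/8 }, Right { 29/32, 15/16, 1 } ⇒ simplest 57/64
BRBBBRRB: Left { 0, 1/2, 3/4, 7/8, 57/64 }, Right { 29/32, 15/16, 1 } ⇒ simplest 115/128
BRBBBRRBB: Left { 0, 1/2, 3/4, 7/8, 57/64, 115/128 }, Right { 29/32, 15/16, 1 } ⇒ simplest 231/256
BRBBBRRBBB: Left { 0, 1/2, 3/4, 7/8, 57/64, 115/128, 231/256 }, Right { 29/32, 15/16, 1 } ⇒ simplest 463/512
BRBBBRRBBBR: Left { 0, 1/2, 3/4, 7/8, 57/64, 115/128, 231/256 }, Right { 463/512, 29/32, 15/16, 1 } ⇒ simplest 925/1024
BRBBBRRBBBRR: Left { 0, 1/2, 3/4, 7/8, 57/64, 115/128, 231/256 }, Right { 925/1024, 463/512, 29/32, 15/16, 1 } ⇒ simplest 1849/2048
BRBBBRRBBBRRB: Left { 0, 1/2, 3/4, 7/8, 57/64, 115/128, 231/256, 1849/2048 }, Right { 925/1024, 463/512, 29/32, 15/16, 1 } ⇒ simplest 3699/4096
BRBBBRRBBBRRBR: Left { 0, 1/2, 3/4, 7/8, 57/64, 115/128, 231/256, 1849/2048 }, Right { 3699/4096, 925/1024, 463/512, 29/32, 15/16, 1 } ⇒ simplest 7397/8192
BRBBBRRBBBRRBRR: Left { 0, 1/2, 3/4, 7/8, 57/64, 115/128, 231/256, 1849/2048 }, Right { 7397/8192, 3699/4096, 925/1024, 463/512, 29/32, 15/16, 1 } ⇒ simplest 14793/16384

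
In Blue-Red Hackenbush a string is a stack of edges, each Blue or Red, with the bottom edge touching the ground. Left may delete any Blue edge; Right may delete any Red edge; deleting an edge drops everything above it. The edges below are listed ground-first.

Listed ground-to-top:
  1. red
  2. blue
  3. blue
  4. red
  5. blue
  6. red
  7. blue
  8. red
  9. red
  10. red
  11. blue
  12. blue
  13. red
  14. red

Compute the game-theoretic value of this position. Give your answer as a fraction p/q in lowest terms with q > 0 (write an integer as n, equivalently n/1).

Prefix values for red blue blue red blue red blue red red red blue blue red red via {L|R} + simplicity:
1 of 14 · r · max L −∞ · min R 0 → -1
2 of 14 · rb · max L -1 · min R 0 → -1/2
3 of 14 · rbb · max L -1/2 · min R 0 → -1/4
4 of 14 · rbbr · max L -1/2 · min R -1/4 → -3/8
5 of 14 · rbbrb · max L -3/8 · min R -1/4 → -5/16
6 of 14 · rbbrbr · max L -3/8 · min R -5/16 → -11/32
7 of 14 · rbbrbrb · max L -11/32 · min R -5/16 → -21/64
8 of 14 · rbbrbrbr · max L -11/32 · min R -21/64 → -43/128
9 of 14 · rbbrbrbrr · max L -11/32 · min R -43/128 → -87/256
10 of 14 · rbbrbrbrrr · max L -11/32 · min R -87/256 → -175/512
11 of 14 · rbbrbrbrrrb · max L -175/512 · min R -87/256 → -349/1024
12 of 14 · rbbrbrbrrrbb · max L -349/1024 · min R -87/256 → -697/2048
13 of 14 · rbbrbrbrrrbbr · max L -349/1024 · min R -697/2048 → -1395/4096
14 of 14 · rbbrbrbrrrbbrr · max L -349/1024 · min R -1395/4096 → -2791/8192

-2791/8192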